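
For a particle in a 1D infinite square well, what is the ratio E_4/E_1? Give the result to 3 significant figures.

E_n ∝ n², so E_4/E_1 = 4²/1² = 16/1 = 16.0.

16.0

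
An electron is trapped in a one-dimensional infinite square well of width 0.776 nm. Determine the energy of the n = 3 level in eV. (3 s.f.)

For an infinite well E_n = n²h²/(8m_eL²), so E_1 = h²/(8m_eL²) = (6.626×10^-34)²/(8·9.109×10^-31·(7.76×10^-10 m)²) = 1.001×10^-19 J.
Then E_3 = 3²·E_1 = 9·1.001×10^-19 J = 9.009×10^-19 J.
Converting, E_3 = 9.009×10^-19 J / (1.602×10^-19 J/eV) = 5.62 eV.

E_3 = 5.62 eV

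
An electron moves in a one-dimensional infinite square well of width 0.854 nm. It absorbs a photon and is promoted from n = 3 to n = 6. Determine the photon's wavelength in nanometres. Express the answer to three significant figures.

E_1 = h²/(8m_eL²) = 8.261×10^-20 J, so ΔE = (6² − 3²)E_1 = 2.230×10^-18 J.
λ = hc/ΔE = (6.626×10^-34·2.998×10^8)/2.230×10^-18 = 8.91×10^-8 m = 89.1 nm.

λ = 89.1 nm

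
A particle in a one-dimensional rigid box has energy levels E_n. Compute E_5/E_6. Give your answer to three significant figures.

0.694

E_n ∝ n², so E_5/E_6 = 5²/6² = 25/36 = 0.694.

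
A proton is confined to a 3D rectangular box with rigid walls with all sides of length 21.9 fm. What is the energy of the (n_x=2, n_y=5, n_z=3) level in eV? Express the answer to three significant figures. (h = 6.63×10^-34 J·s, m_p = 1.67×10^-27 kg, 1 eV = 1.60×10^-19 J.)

For a 3D rectangular well E = (h²/8m_p)·Σ n_i²/L_i² = (6.63×10^-34)²/(8·1.67×10^-27) · [2²/(21.9 fm)² + 5²/(21.9 fm)² + 3²/(21.9 fm)²].
Evaluating gives E = 2.607×10^-12 J = 1.63×10^7 eV.

E = 1.63×10^7 eV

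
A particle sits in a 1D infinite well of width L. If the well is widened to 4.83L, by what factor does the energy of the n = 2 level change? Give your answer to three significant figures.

0.0429

E_n ∝ 1/L², so the energy scales by 1/4.83² = 0.0429.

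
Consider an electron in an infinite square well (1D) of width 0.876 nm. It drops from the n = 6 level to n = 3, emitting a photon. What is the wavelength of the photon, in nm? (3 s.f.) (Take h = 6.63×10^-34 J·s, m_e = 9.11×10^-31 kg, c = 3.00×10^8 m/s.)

E_1 = h²/(8m_eL²) = 7.860×10^-20 J, so ΔE = (6² − 3²)E_1 = 2.122×10^-18 J.
λ = hc/ΔE = (6.63×10^-34·3.00×10^8)/2.122×10^-18 = 9.37×10^-8 m = 93.7 nm.

λ = 93.7 nm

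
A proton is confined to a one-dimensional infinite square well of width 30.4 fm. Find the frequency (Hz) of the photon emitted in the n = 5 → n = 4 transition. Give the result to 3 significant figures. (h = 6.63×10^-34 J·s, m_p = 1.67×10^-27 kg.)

f = 4.83×10^20 Hz

E_1 = h²/(8m_pL²) = 3.560×10^-14 J and ΔE = (5² − 4²)E_1 = 3.204×10^-13 J.
f = ΔE/h = 3.204×10^-13/6.63×10^-34 = 4.83×10^20 Hz.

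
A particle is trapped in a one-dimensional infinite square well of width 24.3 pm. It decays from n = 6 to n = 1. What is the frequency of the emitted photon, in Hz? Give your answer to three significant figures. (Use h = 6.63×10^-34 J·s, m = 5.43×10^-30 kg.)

E_1 = h²/(8mL²) = 1.714×10^-17 J and ΔE = (6² − 1²)E_1 = 5.999×10^-16 J.
f = ΔE/h = 5.999×10^-16/6.63×10^-34 = 9.05×10^17 Hz.

f = 9.05×10^17 Hz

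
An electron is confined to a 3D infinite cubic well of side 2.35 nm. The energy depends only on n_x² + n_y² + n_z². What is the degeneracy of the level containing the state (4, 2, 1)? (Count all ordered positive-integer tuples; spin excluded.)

degeneracy = 6

The level has n_x² + n_y² + n_z² = 21. The ordered positive-integer solutions are (1, 2, 4), (1, 4, 2), (2, 1, 4), (2, 4, 1), (4, 1, 2), (4, 2, 1).
That gives 6 states.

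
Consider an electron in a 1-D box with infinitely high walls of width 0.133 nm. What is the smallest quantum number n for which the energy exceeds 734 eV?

n = 6

E_1 = h²/(8m_eL²) = 3.406×10^-18 J = 21.26 eV.
Need n² > 734/21.26 = 34.52, i.e. n > 5.875.
The smallest integer satisfying this is n = 6.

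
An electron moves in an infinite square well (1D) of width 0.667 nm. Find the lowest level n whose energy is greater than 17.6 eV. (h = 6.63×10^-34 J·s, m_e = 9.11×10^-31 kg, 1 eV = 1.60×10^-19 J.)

E_1 = h²/(8m_eL²) = 1.356×10^-19 J = 0.8475 eV.
Need n² > 17.6/0.8475 = 20.77, i.e. n > 4.557.
The smallest integer satisfying this is n = 5.

n = 5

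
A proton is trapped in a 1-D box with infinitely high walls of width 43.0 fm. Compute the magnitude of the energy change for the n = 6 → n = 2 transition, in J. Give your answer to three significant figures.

|ΔE| = 5.68×10^-13 J

E_1 = h²/(8m_pL²) = 1.774×10^-14 J.
|ΔE| = |6² − 2²|·E_1 = 32·1.774×10^-14 J = 5.68×10^-13 J.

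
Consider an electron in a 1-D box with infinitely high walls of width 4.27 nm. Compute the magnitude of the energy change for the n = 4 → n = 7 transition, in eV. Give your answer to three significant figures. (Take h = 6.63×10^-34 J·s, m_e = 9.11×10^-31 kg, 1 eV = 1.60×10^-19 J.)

E_1 = h²/(8m_eL²) = 3.308×10^-21 J.
|ΔE| = |4² − 7²|·E_1 = 33·3.308×10^-21 J = 1.092×10^-19 J = 0.682 eV.

|ΔE| = 0.682 eV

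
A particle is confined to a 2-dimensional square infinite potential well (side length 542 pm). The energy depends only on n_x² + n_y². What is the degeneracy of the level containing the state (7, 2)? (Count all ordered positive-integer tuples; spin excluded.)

degeneracy = 2

The level has n_x² + n_y² = 53. The ordered positive-integer solutions are (2, 7), (7, 2).
That gives 2 states.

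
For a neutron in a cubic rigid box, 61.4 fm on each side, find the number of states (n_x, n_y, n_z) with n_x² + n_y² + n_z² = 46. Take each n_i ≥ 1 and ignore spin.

degeneracy = 6

The level has n_x² + n_y² + n_z² = 46. The ordered positive-integer solutions are (1, 3, 6), (1, 6, 3), (3, 1, 6), (3, 6, 1), (6, 1, 3), (6, 3, 1).
That gives 6 states.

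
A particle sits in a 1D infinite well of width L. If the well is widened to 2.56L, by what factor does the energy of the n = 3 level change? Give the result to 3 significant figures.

E_n ∝ 1/L², so the energy scales by 1/2.56² = 0.153.

0.153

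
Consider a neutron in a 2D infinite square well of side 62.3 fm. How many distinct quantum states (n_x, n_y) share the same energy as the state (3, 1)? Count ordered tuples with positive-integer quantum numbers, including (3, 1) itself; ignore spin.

The level has n_x² + n_y² = 10. The ordered positive-integer solutions are (1, 3), (3, 1).
That gives 2 states.

degeneracy = 2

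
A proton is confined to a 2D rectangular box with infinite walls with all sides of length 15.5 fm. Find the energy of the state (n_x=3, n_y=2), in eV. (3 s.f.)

For a 2D rectangular well E = (h²/8m_p)·Σ n_i²/L_i² = (6.626×10^-34)²/(8·1.673×10^-27) · [3²/(15.5 fm)² + 2²/(15.5 fm)²].
Evaluating gives E = 1.775×10^-12 J = 1.11×10^7 eV.

E = 1.11×10^7 eV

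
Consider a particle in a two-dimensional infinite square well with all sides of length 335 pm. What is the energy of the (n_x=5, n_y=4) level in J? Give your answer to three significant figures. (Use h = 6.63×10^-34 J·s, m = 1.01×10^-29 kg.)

E = 1.99×10^-18 J

For a 2D rectangular well E = (h²/8m)·Σ n_i²/L_i² = (6.63×10^-34)²/(8·1.01×10^-29) · [5²/(335 pm)² + 4²/(335 pm)²].
Evaluating gives E = 1.99×10^-18 J.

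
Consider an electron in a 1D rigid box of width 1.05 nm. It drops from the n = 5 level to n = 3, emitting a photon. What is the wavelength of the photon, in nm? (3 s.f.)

λ = 227 nm

E_1 = h²/(8m_eL²) = 5.465×10^-20 J, so ΔE = (5² − 3²)E_1 = 8.744×10^-19 J.
λ = hc/ΔE = (6.626×10^-34·2.998×10^8)/8.744×10^-19 = 2.27×10^-7 m = 227 nm.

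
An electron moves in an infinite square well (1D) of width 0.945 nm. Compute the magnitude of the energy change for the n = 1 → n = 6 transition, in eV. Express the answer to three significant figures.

|ΔE| = 14.7 eV

E_1 = h²/(8m_eL²) = 6.747×10^-20 J.
|ΔE| = |1² − 6²|·E_1 = 35·6.747×10^-20 J = 2.361×10^-18 J = 14.7 eV.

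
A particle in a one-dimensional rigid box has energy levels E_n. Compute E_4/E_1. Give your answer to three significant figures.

E_n ∝ n², so E_4/E_1 = 4²/1² = 16/1 = 16.0.

16.0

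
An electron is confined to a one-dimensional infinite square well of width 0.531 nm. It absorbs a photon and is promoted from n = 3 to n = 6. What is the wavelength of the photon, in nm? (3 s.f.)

E_1 = h²/(8m_eL²) = 2.137×10^-19 J, so ΔE = (6² − 3²)E_1 = 5.770×10^-18 J.
λ = hc/ΔE = (6.626×10^-34·2.998×10^8)/5.770×10^-18 = 3.44×10^-8 m = 34.4 nm.

λ = 34.4 nm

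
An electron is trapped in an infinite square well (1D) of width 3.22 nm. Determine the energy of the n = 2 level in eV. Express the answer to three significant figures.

For an infinite well E_n = n²h²/(8m_eL²), so E_1 = h²/(8m_eL²) = (6.626×10^-34)²/(8·9.109×10^-31·(3.22×10^-9 m)²) = 5.811×10^-21 J.
Then E_2 = 2²·E_1 = 4·5.811×10^-21 J = 2.324×10^-20 J.
Converting, E_2 = 2.324×10^-20 J / (1.602×10^-19 J/eV) = 0.145 eV.

E_2 = 0.145 eV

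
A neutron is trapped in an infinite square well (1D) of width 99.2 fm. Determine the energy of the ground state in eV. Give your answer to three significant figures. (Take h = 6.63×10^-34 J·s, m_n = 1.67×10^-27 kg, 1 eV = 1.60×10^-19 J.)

E_1 = 2.09×10^4 eV

For an infinite well E_n = n²h²/(8m_nL²), so E_1 = h²/(8m_nL²) = (6.63×10^-34)²/(8·1.67×10^-27·(9.92×10^-14 m)²) = 3.343×10^-15 J.
Converting, E_1 = 3.343×10^-15 J / (1.60×10^-19 J/eV) = 2.09×10^4 eV.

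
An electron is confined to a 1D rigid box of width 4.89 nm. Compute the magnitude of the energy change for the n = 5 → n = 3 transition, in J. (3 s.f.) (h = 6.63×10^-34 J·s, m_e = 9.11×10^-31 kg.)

|ΔE| = 4.04×10^-20 J

E_1 = h²/(8m_eL²) = 2.522×10^-21 J.
|ΔE| = |5² − 3²|·E_1 = 16·2.522×10^-21 J = 4.04×10^-20 J.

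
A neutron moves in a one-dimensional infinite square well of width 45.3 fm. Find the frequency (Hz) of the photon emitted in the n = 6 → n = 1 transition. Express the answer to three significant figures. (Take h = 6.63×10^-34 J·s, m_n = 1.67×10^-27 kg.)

E_1 = h²/(8m_nL²) = 1.603×10^-14 J and ΔE = (6² − 1²)E_1 = 5.610×10^-13 J.
f = ΔE/h = 5.610×10^-13/6.63×10^-34 = 8.46×10^20 Hz.

f = 8.46×10^20 Hz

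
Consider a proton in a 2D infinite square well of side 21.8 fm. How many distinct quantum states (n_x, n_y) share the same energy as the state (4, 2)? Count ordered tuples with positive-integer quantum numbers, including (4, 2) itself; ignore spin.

degeneracy = 2

The level has n_x² + n_y² = 20. The ordered positive-integer solutions are (2, 4), (4, 2).
That gives 2 states.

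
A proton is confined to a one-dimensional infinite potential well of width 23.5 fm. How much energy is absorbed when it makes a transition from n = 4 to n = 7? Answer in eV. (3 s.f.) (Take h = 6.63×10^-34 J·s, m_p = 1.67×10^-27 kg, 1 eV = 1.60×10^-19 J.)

E_1 = h²/(8m_pL²) = 5.958×10^-14 J.
|ΔE| = |4² − 7²|·E_1 = 33·5.958×10^-14 J = 1.966×10^-12 J = 1.23×10^7 eV.

|ΔE| = 1.23×10^7 eV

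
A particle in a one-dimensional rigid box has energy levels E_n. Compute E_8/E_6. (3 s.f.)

1.78

E_n ∝ n², so E_8/E_6 = 8²/6² = 64/36 = 1.78.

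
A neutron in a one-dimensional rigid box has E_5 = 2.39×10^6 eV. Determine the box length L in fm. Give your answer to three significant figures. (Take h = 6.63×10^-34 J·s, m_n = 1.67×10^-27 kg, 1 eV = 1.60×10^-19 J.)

From E_n = n²h²/(8m_nL²), L = n·h/√(8m_nE_n).
E_5 = 2.39×10^6 eV = 3.824×10^-13 J, so L = 5·6.63×10^-34/√(8·1.67×10^-27·3.824×10^-13) = 4.64×10^-14 m = 46.4 fm.

L = 46.4 fm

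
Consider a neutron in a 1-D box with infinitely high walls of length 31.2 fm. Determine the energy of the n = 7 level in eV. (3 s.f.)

E_7 = 1.03×10^7 eV

For an infinite well E_n = n²h²/(8m_nL²), so E_1 = h²/(8m_nL²) = (6.626×10^-34)²/(8·1.675×10^-27·(3.12×10^-14 m)²) = 3.366×10^-14 J.
Then E_7 = 7²·E_1 = 49·3.366×10^-14 J = 1.649×10^-12 J.
Converting, E_7 = 1.649×10^-12 J / (1.602×10^-19 J/eV) = 1.03×10^7 eV.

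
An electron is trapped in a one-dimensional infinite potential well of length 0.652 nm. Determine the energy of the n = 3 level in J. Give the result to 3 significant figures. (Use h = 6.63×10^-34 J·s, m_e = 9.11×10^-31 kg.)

For an infinite well E_n = n²h²/(8m_eL²), so E_1 = h²/(8m_eL²) = (6.63×10^-34)²/(8·9.11×10^-31·(6.52×10^-10 m)²) = 1.419×10^-19 J.
Then E_3 = 3²·E_1 = 9·1.419×10^-19 J = 1.28×10^-18 J.

E_3 = 1.28×10^-18 J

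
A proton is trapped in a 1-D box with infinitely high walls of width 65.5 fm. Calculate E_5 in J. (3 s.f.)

For an infinite well E_n = n²h²/(8m_pL²), so E_1 = h²/(8m_pL²) = (6.626×10^-34)²/(8·1.673×10^-27·(6.55×10^-14 m)²) = 7.646×10^-15 J.
Then E_5 = 5²·E_1 = 25·7.646×10^-15 J = 1.91×10^-13 J.

E_5 = 1.91×10^-13 J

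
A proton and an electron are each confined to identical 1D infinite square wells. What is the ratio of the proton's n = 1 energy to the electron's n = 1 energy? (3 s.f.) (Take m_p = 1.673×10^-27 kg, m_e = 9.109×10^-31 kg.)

E_n ∝ 1/m at fixed n and L, so the ratio is m_e/m_p = 9.109×10^-31/1.673×10^-27 = 5.44×10^-4.

5.44×10^-4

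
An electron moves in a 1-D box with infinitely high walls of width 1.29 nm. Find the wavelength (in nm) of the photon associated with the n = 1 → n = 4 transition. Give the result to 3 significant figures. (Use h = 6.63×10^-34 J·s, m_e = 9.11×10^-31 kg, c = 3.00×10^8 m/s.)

λ = 366 nm

E_1 = h²/(8m_eL²) = 3.624×10^-20 J, so ΔE = (4² − 1²)E_1 = 5.436×10^-19 J.
λ = hc/ΔE = (6.63×10^-34·3.00×10^8)/5.436×10^-19 = 3.66×10^-7 m = 366 nm.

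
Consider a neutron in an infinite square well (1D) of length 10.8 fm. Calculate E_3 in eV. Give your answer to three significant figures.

E_3 = 1.58×10^7 eV

For an infinite well E_n = n²h²/(8m_nL²), so E_1 = h²/(8m_nL²) = (6.626×10^-34)²/(8·1.675×10^-27·(1.08×10^-14 m)²) = 2.809×10^-13 J.
Then E_3 = 3²·E_1 = 9·2.809×10^-13 J = 2.528×10^-12 J.
Converting, E_3 = 2.528×10^-12 J / (1.602×10^-19 J/eV) = 1.58×10^7 eV.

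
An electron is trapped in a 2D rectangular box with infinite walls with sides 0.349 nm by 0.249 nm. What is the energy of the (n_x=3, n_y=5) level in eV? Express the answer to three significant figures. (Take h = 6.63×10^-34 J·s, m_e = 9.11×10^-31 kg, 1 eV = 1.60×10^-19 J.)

E = 180 eV

For a 2D rectangular well E = (h²/8m_e)·Σ n_i²/L_i² = (6.63×10^-34)²/(8·9.11×10^-31) · [3²/(0.349 nm)² + 5²/(0.249 nm)²].
Evaluating gives E = 2.878×10^-17 J = 180 eV.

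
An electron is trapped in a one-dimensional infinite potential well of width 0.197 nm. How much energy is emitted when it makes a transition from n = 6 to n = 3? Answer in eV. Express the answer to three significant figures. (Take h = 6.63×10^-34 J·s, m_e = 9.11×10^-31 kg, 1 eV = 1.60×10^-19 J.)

|ΔE| = 262 eV

E_1 = h²/(8m_eL²) = 1.554×10^-18 J.
|ΔE| = |6² − 3²|·E_1 = 27·1.554×10^-18 J = 4.196×10^-17 J = 262 eV.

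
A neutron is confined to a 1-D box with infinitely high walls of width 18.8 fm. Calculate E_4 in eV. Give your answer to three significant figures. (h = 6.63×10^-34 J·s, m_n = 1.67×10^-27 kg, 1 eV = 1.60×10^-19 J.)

For an infinite well E_n = n²h²/(8m_nL²), so E_1 = h²/(8m_nL²) = (6.63×10^-34)²/(8·1.67×10^-27·(1.88×10^-14 m)²) = 9.309×10^-14 J.
Then E_4 = 4²·E_1 = 16·9.309×10^-14 J = 1.489×10^-12 J.
Converting, E_4 = 1.489×10^-12 J / (1.60×10^-19 J/eV) = 9.31×10^6 eV.

E_4 = 9.31×10^6 eV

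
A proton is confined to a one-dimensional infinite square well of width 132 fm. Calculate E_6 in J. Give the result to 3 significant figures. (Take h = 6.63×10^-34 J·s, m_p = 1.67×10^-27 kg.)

E_6 = 6.80×10^-14 J

For an infinite well E_n = n²h²/(8m_pL²), so E_1 = h²/(8m_pL²) = (6.63×10^-34)²/(8·1.67×10^-27·(1.32×10^-13 m)²) = 1.888×10^-15 J.
Then E_6 = 6²·E_1 = 36·1.888×10^-15 J = 6.80×10^-14 J.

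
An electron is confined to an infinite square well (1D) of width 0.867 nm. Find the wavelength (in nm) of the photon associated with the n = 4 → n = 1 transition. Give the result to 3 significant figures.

E_1 = h²/(8m_eL²) = 8.015×10^-20 J, so ΔE = (4² − 1²)E_1 = 1.202×10^-18 J.
λ = hc/ΔE = (6.626×10^-34·2.998×10^8)/1.202×10^-18 = 1.65×10^-7 m = 165 nm.

λ = 165 nm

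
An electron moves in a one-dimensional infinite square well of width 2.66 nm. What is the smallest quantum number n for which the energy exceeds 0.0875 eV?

n = 2

E_1 = h²/(8m_eL²) = 8.515×10^-21 J = 0.05315 eV.
Need n² > 0.0875/0.05315 = 1.646, i.e. n > 1.283.
The smallest integer satisfying this is n = 2.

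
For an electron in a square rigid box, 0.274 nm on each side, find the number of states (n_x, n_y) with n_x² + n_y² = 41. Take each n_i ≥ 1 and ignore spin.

degeneracy = 2

The level has n_x² + n_y² = 41. The ordered positive-integer solutions are (4, 5), (5, 4).
That gives 2 states.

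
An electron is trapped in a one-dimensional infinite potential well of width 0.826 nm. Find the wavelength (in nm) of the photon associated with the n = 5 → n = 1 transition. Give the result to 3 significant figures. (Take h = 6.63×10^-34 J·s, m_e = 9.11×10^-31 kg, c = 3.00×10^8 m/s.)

λ = 93.7 nm

E_1 = h²/(8m_eL²) = 8.840×10^-20 J, so ΔE = (5² − 1²)E_1 = 2.122×10^-18 J.
λ = hc/ΔE = (6.63×10^-34·3.00×10^8)/2.122×10^-18 = 9.37×10^-8 m = 93.7 nm.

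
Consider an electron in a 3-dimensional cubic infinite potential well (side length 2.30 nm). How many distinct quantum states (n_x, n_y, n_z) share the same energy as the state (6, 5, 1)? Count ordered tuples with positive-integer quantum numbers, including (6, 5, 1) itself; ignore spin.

degeneracy = 12

The level has n_x² + n_y² + n_z² = 62. The ordered positive-integer solutions are (1, 5, 6), (1, 6, 5), (2, 3, 7), (2, 7, 3), (3, 2, 7), (3, 7, 2), (5, 1, 6), (5, 6, 1), (6, 1, 5), (6, 5, 1), (7, 2, 3), (7, 3, 2).
That gives 12 states.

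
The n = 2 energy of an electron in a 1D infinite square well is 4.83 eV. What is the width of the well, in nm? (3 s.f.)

L = 0.558 nm

From E_n = n²h²/(8m_eL²), L = n·h/√(8m_eE_n).
E_2 = 4.83 eV = 7.738×10^-19 J, so L = 2·6.626×10^-34/√(8·9.109×10^-31·7.738×10^-19) = 5.58×10^-10 m = 0.558 nm.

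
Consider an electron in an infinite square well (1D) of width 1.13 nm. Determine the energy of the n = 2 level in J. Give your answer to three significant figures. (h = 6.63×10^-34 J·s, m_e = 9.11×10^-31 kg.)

E_2 = 1.89×10^-19 J

For an infinite well E_n = n²h²/(8m_eL²), so E_1 = h²/(8m_eL²) = (6.63×10^-34)²/(8·9.11×10^-31·(1.13×10^-9 m)²) = 4.723×10^-20 J.
Then E_2 = 2²·E_1 = 4·4.723×10^-20 J = 1.89×10^-19 J.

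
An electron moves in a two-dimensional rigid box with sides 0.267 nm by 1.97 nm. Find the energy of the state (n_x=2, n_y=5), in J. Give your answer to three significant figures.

E = 3.77×10^-18 J

For a 2D rectangular well E = (h²/8m_e)·Σ n_i²/L_i² = (6.626×10^-34)²/(8·9.109×10^-31) · [2²/(0.267 nm)² + 5²/(1.97 nm)²].
Evaluating gives E = 3.77×10^-18 J.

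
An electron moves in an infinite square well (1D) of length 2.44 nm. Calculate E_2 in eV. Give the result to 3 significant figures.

For an infinite well E_n = n²h²/(8m_eL²), so E_1 = h²/(8m_eL²) = (6.626×10^-34)²/(8·9.109×10^-31·(2.44×10^-9 m)²) = 1.012×10^-20 J.
Then E_2 = 2²·E_1 = 4·1.012×10^-20 J = 4.048×10^-20 J.
Converting, E_2 = 4.048×10^-20 J / (1.602×10^-19 J/eV) = 0.253 eV.

E_2 = 0.253 eV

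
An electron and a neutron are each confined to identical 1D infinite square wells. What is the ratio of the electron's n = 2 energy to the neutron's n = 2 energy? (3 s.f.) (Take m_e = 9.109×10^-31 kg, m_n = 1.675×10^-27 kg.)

E_n ∝ 1/m at fixed n and L, so the ratio is m_n/m_e = 1.675×10^-27/9.109×10^-31 = 1.84×10^3.

1.84×10^3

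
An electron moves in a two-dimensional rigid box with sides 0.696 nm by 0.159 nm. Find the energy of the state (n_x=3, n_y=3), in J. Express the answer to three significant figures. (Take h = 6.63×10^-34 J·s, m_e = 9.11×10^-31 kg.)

For a 2D rectangular well E = (h²/8m_e)·Σ n_i²/L_i² = (6.63×10^-34)²/(8·9.11×10^-31) · [3²/(0.696 nm)² + 3²/(0.159 nm)²].
Evaluating gives E = 2.26×10^-17 J.

E = 2.26×10^-17 J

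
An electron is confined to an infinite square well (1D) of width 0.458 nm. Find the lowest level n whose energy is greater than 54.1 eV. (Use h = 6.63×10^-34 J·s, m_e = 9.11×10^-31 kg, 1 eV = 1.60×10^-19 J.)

n = 6

E_1 = h²/(8m_eL²) = 2.875×10^-19 J = 1.797 eV.
Need n² > 54.1/1.797 = 30.11, i.e. n > 5.487.
The smallest integer satisfying this is n = 6.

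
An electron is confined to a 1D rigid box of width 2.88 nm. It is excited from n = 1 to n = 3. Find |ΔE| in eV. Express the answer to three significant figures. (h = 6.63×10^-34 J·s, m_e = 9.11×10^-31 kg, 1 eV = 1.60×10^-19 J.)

|ΔE| = 0.364 eV

E_1 = h²/(8m_eL²) = 7.272×10^-21 J.
|ΔE| = |1² − 3²|·E_1 = 8·7.272×10^-21 J = 5.818×10^-20 J = 0.364 eV.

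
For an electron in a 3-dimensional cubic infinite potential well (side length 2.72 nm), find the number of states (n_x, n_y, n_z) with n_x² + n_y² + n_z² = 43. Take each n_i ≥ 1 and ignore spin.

The level has n_x² + n_y² + n_z² = 43. The ordered positive-integer solutions are (3, 3, 5), (3, 5, 3), (5, 3, 3).
That gives 3 states.

degeneracy = 3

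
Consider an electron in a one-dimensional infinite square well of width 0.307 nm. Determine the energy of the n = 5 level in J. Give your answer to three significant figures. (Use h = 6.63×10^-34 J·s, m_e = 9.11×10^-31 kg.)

For an infinite well E_n = n²h²/(8m_eL²), so E_1 = h²/(8m_eL²) = (6.63×10^-34)²/(8·9.11×10^-31·(3.07×10^-10 m)²) = 6.399×10^-19 J.
Then E_5 = 5²·E_1 = 25·6.399×10^-19 J = 1.60×10^-17 J.

E_5 = 1.60×10^-17 J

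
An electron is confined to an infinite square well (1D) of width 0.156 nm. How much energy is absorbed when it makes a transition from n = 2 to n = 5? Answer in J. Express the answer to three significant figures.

E_1 = h²/(8m_eL²) = 2.476×10^-18 J.
|ΔE| = |2² − 5²|·E_1 = 21·2.476×10^-18 J = 5.20×10^-17 J.

|ΔE| = 5.20×10^-17 J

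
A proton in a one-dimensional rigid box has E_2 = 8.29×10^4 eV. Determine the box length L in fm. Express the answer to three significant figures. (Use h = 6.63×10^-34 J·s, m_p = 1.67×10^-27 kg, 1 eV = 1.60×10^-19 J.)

From E_n = n²h²/(8m_pL²), L = n·h/√(8m_pE_n).
E_2 = 8.29×10^4 eV = 1.326×10^-14 J, so L = 2·6.63×10^-34/√(8·1.67×10^-27·1.326×10^-14) = 9.96×10^-14 m = 99.6 fm.

L = 99.6 fm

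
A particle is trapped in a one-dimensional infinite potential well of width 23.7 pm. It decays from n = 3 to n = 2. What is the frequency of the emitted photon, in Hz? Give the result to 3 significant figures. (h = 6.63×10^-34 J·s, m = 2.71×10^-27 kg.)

E_1 = h²/(8mL²) = 3.610×10^-20 J and ΔE = (3² − 2²)E_1 = 1.805×10^-19 J.
f = ΔE/h = 1.805×10^-19/6.63×10^-34 = 2.72×10^14 Hz.

f = 2.72×10^14 Hz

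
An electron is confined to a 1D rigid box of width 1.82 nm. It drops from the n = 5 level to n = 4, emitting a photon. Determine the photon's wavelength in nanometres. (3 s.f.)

λ = 1.21×10^3 nm

E_1 = h²/(8m_eL²) = 1.819×10^-20 J, so ΔE = (5² − 4²)E_1 = 1.637×10^-19 J.
λ = hc/ΔE = (6.626×10^-34·2.998×10^8)/1.637×10^-19 = 1.21×10^-6 m = 1.21×10^3 nm.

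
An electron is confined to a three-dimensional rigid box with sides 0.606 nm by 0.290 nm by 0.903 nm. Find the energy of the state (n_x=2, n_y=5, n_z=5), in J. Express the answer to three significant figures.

For a 3D rectangular well E = (h²/8m_e)·Σ n_i²/L_i² = (6.626×10^-34)²/(8·9.109×10^-31) · [2²/(0.606 nm)² + 5²/(0.290 nm)² + 5²/(0.903 nm)²].
Evaluating gives E = 2.04×10^-17 J.

E = 2.04×10^-17 J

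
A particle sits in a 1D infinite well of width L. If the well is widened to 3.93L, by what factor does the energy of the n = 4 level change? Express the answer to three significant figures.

0.0647

E_n ∝ 1/L², so the energy scales by 1/3.93² = 0.0647.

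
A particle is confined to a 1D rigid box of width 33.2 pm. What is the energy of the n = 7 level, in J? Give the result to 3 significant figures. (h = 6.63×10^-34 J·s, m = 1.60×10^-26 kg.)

E_7 = 1.53×10^-19 J

For an infinite well E_n = n²h²/(8mL²), so E_1 = h²/(8mL²) = (6.63×10^-34)²/(8·1.60×10^-26·(3.32×10^-11 m)²) = 3.116×10^-21 J.
Then E_7 = 7²·E_1 = 49·3.116×10^-21 J = 1.53×10^-19 J.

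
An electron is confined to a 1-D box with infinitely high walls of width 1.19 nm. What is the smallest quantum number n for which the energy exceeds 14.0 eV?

E_1 = h²/(8m_eL²) = 4.254×10^-20 J = 0.2655 eV.
Need n² > 14.0/0.2655 = 52.73, i.e. n > 7.262.
The smallest integer satisfying this is n = 8.

n = 8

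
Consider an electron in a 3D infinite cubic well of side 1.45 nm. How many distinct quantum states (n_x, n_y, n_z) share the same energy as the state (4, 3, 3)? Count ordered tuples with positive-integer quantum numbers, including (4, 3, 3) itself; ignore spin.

degeneracy = 3

The level has n_x² + n_y² + n_z² = 34. The ordered positive-integer solutions are (3, 3, 4), (3, 4, 3), (4, 3, 3).
That gives 3 states.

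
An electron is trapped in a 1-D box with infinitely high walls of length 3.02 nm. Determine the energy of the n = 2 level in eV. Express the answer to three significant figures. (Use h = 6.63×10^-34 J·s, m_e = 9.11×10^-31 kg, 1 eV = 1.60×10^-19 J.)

E_2 = 0.165 eV

For an infinite well E_n = n²h²/(8m_eL²), so E_1 = h²/(8m_eL²) = (6.63×10^-34)²/(8·9.11×10^-31·(3.02×10^-9 m)²) = 6.613×10^-21 J.
Then E_2 = 2²·E_1 = 4·6.613×10^-21 J = 2.645×10^-20 J.
Converting, E_2 = 2.645×10^-20 J / (1.60×10^-19 J/eV) = 0.165 eV.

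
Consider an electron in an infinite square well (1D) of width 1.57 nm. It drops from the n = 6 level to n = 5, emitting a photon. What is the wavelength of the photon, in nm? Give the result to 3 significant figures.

E_1 = h²/(8m_eL²) = 2.444×10^-20 J, so ΔE = (6² − 5²)E_1 = 2.688×10^-19 J.
λ = hc/ΔE = (6.626×10^-34·2.998×10^8)/2.688×10^-19 = 7.39×10^-7 m = 739 nm.

λ = 739 nm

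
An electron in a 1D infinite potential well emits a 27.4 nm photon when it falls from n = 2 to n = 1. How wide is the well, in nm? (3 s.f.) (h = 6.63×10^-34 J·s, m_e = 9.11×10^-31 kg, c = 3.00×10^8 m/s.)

L = 0.158 nm

The photon carries ΔE = hc/λ = 6.63×10^-34·3.00×10^8/2.74×10^-8 m = 7.259×10^-18 J.
Since ΔE = (2² − 1²)E_1, E_1 = 2.420×10^-18 J, and L = h/√(8m_eE_1) = 1.58×10^-10 m = 0.158 nm.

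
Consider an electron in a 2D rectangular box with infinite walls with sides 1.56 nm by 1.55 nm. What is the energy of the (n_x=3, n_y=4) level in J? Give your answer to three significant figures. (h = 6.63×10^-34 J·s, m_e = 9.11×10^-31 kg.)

For a 2D rectangular well E = (h²/8m_e)·Σ n_i²/L_i² = (6.63×10^-34)²/(8·9.11×10^-31) · [3²/(1.56 nm)² + 4²/(1.55 nm)²].
Evaluating gives E = 6.25×10^-19 J.

E = 6.25×10^-19 J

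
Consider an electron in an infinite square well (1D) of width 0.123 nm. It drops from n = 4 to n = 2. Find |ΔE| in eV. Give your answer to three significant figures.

|ΔE| = 298 eV

E_1 = h²/(8m_eL²) = 3.982×10^-18 J.
|ΔE| = |4² − 2²|·E_1 = 12·3.982×10^-18 J = 4.778×10^-17 J = 298 eV.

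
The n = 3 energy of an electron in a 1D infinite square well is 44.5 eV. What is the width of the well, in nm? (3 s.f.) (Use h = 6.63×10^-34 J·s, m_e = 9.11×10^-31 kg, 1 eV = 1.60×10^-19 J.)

L = 0.276 nm

From E_n = n²h²/(8m_eL²), L = n·h/√(8m_eE_n).
E_3 = 44.5 eV = 7.120×10^-18 J, so L = 3·6.63×10^-34/√(8·9.11×10^-31·7.120×10^-18) = 2.76×10^-10 m = 0.276 nm.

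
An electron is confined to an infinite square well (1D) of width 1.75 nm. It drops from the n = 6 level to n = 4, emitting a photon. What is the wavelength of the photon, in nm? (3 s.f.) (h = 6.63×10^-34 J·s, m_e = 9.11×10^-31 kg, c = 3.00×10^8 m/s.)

E_1 = h²/(8m_eL²) = 1.969×10^-20 J, so ΔE = (6² − 4²)E_1 = 3.938×10^-19 J.
λ = hc/ΔE = (6.63×10^-34·3.00×10^8)/3.938×10^-19 = 5.05×10^-7 m = 505 nm.

λ = 505 nm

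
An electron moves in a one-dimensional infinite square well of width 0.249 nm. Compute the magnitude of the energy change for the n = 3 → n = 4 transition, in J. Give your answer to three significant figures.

E_1 = h²/(8m_eL²) = 9.717×10^-19 J.
|ΔE| = |3² − 4²|·E_1 = 7·9.717×10^-19 J = 6.80×10^-18 J.

|ΔE| = 6.80×10^-18 J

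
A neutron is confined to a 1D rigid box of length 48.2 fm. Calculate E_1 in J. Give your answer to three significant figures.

For an infinite well E_n = n²h²/(8m_nL²), so E_1 = h²/(8m_nL²) = (6.626×10^-34)²/(8·1.675×10^-27·(4.82×10^-14 m)²) = 1.410×10^-14 J.

E_1 = 1.41×10^-14 J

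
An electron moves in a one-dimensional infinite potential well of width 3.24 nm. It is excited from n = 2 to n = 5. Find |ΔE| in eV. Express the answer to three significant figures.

E_1 = h²/(8m_eL²) = 5.739×10^-21 J.
|ΔE| = |2² − 5²|·E_1 = 21·5.739×10^-21 J = 1.205×10^-19 J = 0.752 eV.

|ΔE| = 0.752 eV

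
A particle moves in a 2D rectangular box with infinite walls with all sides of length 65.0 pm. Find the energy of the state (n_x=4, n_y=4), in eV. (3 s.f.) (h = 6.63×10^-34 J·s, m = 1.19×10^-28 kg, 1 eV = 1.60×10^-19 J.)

For a 2D rectangular well E = (h²/8m)·Σ n_i²/L_i² = (6.63×10^-34)²/(8·1.19×10^-28) · [4²/(65.0 pm)² + 4²/(65.0 pm)²].
Evaluating gives E = 3.497×10^-18 J = 21.9 eV.

E = 21.9 eV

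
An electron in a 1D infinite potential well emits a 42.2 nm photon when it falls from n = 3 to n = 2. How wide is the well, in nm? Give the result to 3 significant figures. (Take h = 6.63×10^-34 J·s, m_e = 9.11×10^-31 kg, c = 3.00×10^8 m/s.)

L = 0.253 nm

The photon carries ΔE = hc/λ = 6.63×10^-34·3.00×10^8/4.22×10^-8 m = 4.713×10^-18 J.
Since ΔE = (3² − 2²)E_1, E_1 = 9.426×10^-19 J, and L = h/√(8m_eE_1) = 2.53×10^-10 m = 0.253 nm.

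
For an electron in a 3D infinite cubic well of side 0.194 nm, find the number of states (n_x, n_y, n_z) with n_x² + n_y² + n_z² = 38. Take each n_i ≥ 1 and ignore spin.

The level has n_x² + n_y² + n_z² = 38. The ordered positive-integer solutions are (1, 1, 6), (1, 6, 1), (2, 3, 5), (2, 5, 3), (3, 2, 5), (3, 5, 2), (5, 2, 3), (5, 3, 2), (6, 1, 1).
That gives 9 states.

degeneracy = 9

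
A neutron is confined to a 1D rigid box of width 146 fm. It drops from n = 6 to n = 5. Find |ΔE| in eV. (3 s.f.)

|ΔE| = 1.06×10^5 eV

E_1 = h²/(8m_nL²) = 1.537×10^-15 J.
|ΔE| = |6² − 5²|·E_1 = 11·1.537×10^-15 J = 1.691×10^-14 J = 1.06×10^5 eV.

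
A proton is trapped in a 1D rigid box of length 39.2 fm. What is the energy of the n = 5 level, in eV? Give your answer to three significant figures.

E_5 = 3.33×10^6 eV

For an infinite well E_n = n²h²/(8m_pL²), so E_1 = h²/(8m_pL²) = (6.626×10^-34)²/(8·1.673×10^-27·(3.92×10^-14 m)²) = 2.135×10^-14 J.
Then E_5 = 5²·E_1 = 25·2.135×10^-14 J = 5.337×10^-13 J.
Converting, E_5 = 5.337×10^-13 J / (1.602×10^-19 J/eV) = 3.33×10^6 eV.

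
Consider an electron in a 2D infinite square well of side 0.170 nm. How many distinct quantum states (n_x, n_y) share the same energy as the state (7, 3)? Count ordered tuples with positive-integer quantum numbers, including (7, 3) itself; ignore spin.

The level has n_x² + n_y² = 58. The ordered positive-integer solutions are (3, 7), (7, 3).
That gives 2 states.

degeneracy = 2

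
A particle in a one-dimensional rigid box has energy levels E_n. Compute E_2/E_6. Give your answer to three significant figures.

0.111

E_n ∝ n², so E_2/E_6 = 2²/6² = 4/36 = 0.111.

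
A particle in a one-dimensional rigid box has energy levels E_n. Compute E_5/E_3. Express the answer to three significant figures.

E_n ∝ n², so E_5/E_3 = 5²/3² = 25/9 = 2.78.

2.78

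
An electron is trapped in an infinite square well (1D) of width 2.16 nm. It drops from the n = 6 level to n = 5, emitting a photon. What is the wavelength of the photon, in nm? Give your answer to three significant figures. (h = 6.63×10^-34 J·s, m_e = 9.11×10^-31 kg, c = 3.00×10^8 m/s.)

λ = 1.40×10^3 nm

E_1 = h²/(8m_eL²) = 1.293×10^-20 J, so ΔE = (6² − 5²)E_1 = 1.422×10^-19 J.
λ = hc/ΔE = (6.63×10^-34·3.00×10^8)/1.422×10^-19 = 1.40×10^-6 m = 1.40×10^3 nm.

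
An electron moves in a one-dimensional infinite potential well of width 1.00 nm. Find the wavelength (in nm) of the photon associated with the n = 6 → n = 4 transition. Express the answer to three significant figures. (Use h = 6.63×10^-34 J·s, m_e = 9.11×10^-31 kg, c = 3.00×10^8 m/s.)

E_1 = h²/(8m_eL²) = 6.031×10^-20 J, so ΔE = (6² − 4²)E_1 = 1.206×10^-18 J.
λ = hc/ΔE = (6.63×10^-34·3.00×10^8)/1.206×10^-18 = 1.65×10^-7 m = 165 nm.

λ = 165 nm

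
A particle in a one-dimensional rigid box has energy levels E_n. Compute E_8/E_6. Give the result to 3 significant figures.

E_n ∝ n², so E_8/E_6 = 8²/6² = 64/36 = 1.78.

1.78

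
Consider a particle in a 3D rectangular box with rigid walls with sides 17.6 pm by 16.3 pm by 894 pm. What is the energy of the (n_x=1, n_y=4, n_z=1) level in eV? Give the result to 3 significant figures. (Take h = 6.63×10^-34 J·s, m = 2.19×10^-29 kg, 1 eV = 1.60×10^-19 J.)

For a 3D rectangular well E = (h²/8m)·Σ n_i²/L_i² = (6.63×10^-34)²/(8·2.19×10^-29) · [1²/(17.6 pm)² + 4²/(16.3 pm)² + 1²/(894 pm)²].
Evaluating gives E = 1.592×10^-16 J = 995 eV.

E = 995 eV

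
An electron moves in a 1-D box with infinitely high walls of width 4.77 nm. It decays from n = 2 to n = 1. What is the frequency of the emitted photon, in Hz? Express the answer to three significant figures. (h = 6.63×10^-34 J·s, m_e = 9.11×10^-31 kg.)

E_1 = h²/(8m_eL²) = 2.651×10^-21 J and ΔE = (2² − 1²)E_1 = 7.953×10^-21 J.
f = ΔE/h = 7.953×10^-21/6.63×10^-34 = 1.20×10^13 Hz.

f = 1.20×10^13 Hz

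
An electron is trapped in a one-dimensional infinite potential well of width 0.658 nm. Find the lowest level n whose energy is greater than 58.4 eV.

E_1 = h²/(8m_eL²) = 1.392×10^-19 J = 0.8689 eV.
Need n² > 58.4/0.8689 = 67.21, i.e. n > 8.198.
The smallest integer satisfying this is n = 9.

n = 9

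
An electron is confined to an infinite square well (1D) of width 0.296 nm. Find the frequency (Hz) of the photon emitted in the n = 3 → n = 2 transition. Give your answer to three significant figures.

E_1 = h²/(8m_eL²) = 6.876×10^-19 J and ΔE = (3² − 2²)E_1 = 3.438×10^-18 J.
f = ΔE/h = 3.438×10^-18/6.626×10^-34 = 5.19×10^15 Hz.

f = 5.19×10^15 Hz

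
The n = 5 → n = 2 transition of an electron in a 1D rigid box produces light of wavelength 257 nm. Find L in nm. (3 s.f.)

The photon carries ΔE = hc/λ = 6.626×10^-34·2.998×10^8/2.57×10^-7 m = 7.729×10^-19 J.
Since ΔE = (5² − 2²)E_1, E_1 = 3.680×10^-20 J, and L = h/√(8m_eE_1) = 1.28×10^-9 m = 1.28 nm.

L = 1.28 nm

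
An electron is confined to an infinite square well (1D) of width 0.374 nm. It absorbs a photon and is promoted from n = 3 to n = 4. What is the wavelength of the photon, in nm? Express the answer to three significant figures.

E_1 = h²/(8m_eL²) = 4.307×10^-19 J, so ΔE = (4² − 3²)E_1 = 3.015×10^-18 J.
λ = hc/ΔE = (6.626×10^-34·2.998×10^8)/3.015×10^-18 = 6.59×10^-8 m = 65.9 nm.

λ = 65.9 nm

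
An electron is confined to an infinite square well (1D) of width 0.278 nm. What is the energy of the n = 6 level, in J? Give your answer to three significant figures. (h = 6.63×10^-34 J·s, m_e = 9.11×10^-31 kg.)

E_6 = 2.81×10^-17 J

For an infinite well E_n = n²h²/(8m_eL²), so E_1 = h²/(8m_eL²) = (6.63×10^-34)²/(8·9.11×10^-31·(2.78×10^-10 m)²) = 7.804×10^-19 J.
Then E_6 = 6²·E_1 = 36·7.804×10^-19 J = 2.81×10^-17 J.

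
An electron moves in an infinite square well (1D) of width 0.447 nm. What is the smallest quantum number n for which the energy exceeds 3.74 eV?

E_1 = h²/(8m_eL²) = 3.015×10^-19 J = 1.882 eV.
Need n² > 3.74/1.882 = 1.987, i.e. n > 1.410.
The smallest integer satisfying this is n = 2.

n = 2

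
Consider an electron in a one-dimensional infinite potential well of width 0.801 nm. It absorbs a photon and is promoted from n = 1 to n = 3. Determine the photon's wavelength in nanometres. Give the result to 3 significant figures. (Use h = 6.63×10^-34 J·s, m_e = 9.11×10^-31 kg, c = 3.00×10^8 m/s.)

E_1 = h²/(8m_eL²) = 9.401×10^-20 J, so ΔE = (3² − 1²)E_1 = 7.521×10^-19 J.
λ = hc/ΔE = (6.63×10^-34·3.00×10^8)/7.521×10^-19 = 2.64×10^-7 m = 264 nm.

λ = 264 nm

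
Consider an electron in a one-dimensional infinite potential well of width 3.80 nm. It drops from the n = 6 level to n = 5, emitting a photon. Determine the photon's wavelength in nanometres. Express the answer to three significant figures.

E_1 = h²/(8m_eL²) = 4.172×10^-21 J, so ΔE = (6² − 5²)E_1 = 4.589×10^-20 J.
λ = hc/ΔE = (6.626×10^-34·2.998×10^8)/4.589×10^-20 = 4.33×10^-6 m = 4.33×10^3 nm.

λ = 4.33×10^3 nm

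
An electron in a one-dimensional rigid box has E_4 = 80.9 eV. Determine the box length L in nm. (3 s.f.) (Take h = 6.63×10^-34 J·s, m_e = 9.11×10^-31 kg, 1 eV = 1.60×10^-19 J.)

From E_n = n²h²/(8m_eL²), L = n·h/√(8m_eE_n).
E_4 = 80.9 eV = 1.294×10^-17 J, so L = 4·6.63×10^-34/√(8·9.11×10^-31·1.294×10^-17) = 2.73×10^-10 m = 0.273 nm.

L = 0.273 nm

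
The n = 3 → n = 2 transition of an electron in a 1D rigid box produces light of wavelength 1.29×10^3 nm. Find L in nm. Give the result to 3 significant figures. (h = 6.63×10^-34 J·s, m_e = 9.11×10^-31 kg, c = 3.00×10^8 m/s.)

L = 1.40 nm

The photon carries ΔE = hc/λ = 6.63×10^-34·3.00×10^8/1.29×10^-6 m = 1.542×10^-19 J.
Since ΔE = (3² − 2²)E_1, E_1 = 3.084×10^-20 J, and L = h/√(8m_eE_1) = 1.40×10^-9 m = 1.40 nm.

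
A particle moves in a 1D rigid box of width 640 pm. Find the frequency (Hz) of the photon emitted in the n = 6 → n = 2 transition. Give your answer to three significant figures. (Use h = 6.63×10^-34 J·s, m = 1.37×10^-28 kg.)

f = 4.73×10^13 Hz

E_1 = h²/(8mL²) = 9.792×10^-22 J and ΔE = (6² − 2²)E_1 = 3.133×10^-20 J.
f = ΔE/h = 3.133×10^-20/6.63×10^-34 = 4.73×10^13 Hz.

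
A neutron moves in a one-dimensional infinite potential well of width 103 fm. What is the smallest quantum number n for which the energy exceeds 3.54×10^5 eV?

n = 5

E_1 = h²/(8m_nL²) = 3.088×10^-15 J = 1.928×10^4 eV.
Need n² > 3.54×10^5/1.928×10^4 = 18.36, i.e. n > 4.285.
The smallest integer satisfying this is n = 5.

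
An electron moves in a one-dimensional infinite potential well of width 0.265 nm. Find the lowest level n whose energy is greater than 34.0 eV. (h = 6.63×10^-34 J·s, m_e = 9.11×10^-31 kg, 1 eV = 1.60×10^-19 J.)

E_1 = h²/(8m_eL²) = 8.589×10^-19 J = 5.368 eV.
Need n² > 34.0/5.368 = 6.334, i.e. n > 2.517.
The smallest integer satisfying this is n = 3.

n = 3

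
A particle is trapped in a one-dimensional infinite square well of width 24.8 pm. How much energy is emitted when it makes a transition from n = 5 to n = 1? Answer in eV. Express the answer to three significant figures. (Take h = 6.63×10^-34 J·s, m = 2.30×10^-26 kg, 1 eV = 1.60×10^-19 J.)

|ΔE| = 0.583 eV

E_1 = h²/(8mL²) = 3.884×10^-21 J.
|ΔE| = |5² − 1²|·E_1 = 24·3.884×10^-21 J = 9.322×10^-20 J = 0.583 eV.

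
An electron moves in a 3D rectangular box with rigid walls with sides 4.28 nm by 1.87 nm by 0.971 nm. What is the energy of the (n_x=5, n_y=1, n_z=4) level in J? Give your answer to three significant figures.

E = 1.12×10^-18 J

For a 3D rectangular well E = (h²/8m_e)·Σ n_i²/L_i² = (6.626×10^-34)²/(8·9.109×10^-31) · [5²/(4.28 nm)² + 1²/(1.87 nm)² + 4²/(0.971 nm)²].
Evaluating gives E = 1.12×10^-18 J.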